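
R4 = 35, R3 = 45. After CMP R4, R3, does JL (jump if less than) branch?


Trace:
  R4 = 35, R3 = 45
  CMP R4, R3  → compares 35 vs 45
  JL checks: is 35 less than 45?
  35 < 45, so condition is true
Branch taken: Yes

Yes


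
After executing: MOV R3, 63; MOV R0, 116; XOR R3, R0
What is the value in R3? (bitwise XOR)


Register state trace:
  MOV R3, 63  → R3 = 63 (0b00111111)
  MOV R0, 116  → R0 = 116 (0b01110100)
  XOR R3, R0  → R3 = 63 XOR 116 = 75 (0b01001011)
Final: R3 = 75

75


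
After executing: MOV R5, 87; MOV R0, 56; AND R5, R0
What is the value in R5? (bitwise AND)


Register state trace:
  MOV R5, 87  → R5 = 87 (0b01010111)
  MOV R0, 56  → R0 = 56 (0b00111000)
  AND R5, R0  → R5 = 87 AND 56 = 16 (0b00010000)
Final: R5 = 16

16


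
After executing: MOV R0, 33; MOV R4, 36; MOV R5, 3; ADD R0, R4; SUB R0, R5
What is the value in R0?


Register state trace:
  MOV R0, 33  → R0 = 33
  MOV R4, 36  → R4 = 36
  MOV R5, 3  → R5 = 3
  ADD R0, R4  → R0 = 33 + 36 = 69
  SUB R0, R5  → R0 = 69 - 3 = 66
Final: R0 = 66

66


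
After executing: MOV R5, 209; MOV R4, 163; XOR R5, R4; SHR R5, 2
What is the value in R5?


Register state trace:
  MOV R5, 209  → R5 = 209 (0b11010001)
  MOV R4, 163  → R4 = 163 (0b10100011)
  XOR R5, R4  → R5 = 209 XOR 163 = 114 (0b01110010)
  SHR R5, 2  → R5 = 114 >> 2 = 28
Final: R5 = 28

28


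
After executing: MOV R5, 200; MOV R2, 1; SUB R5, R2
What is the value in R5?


Register state trace:
  MOV R5, 200  → R5 = 200
  MOV R2, 1  → R2 = 1
  SUB R5, R2  → R5 = 200 - 1 = 199
Final: R5 = 199

199


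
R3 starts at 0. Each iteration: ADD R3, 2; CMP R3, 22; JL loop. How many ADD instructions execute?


Loop trace (R3 starts at 0, target 22, step 2):
  ADD #1: R3 = 0 + 2 = 2  → 2 < 22, loop
  ADD #2: R3 = 2 + 2 = 4  → 4 < 22, loop
  ADD #3: R3 = 4 + 2 = 6  → 6 < 22, loop
  ADD #4: R3 = 6 + 2 = 8  → 8 < 22, loop
  ADD #5: R3 = 8 + 2 = 10  → 10 < 22, loop
  ADD #6: R3 = 10 + 2 = 12  → 12 < 22, loop
  ADD #7: R3 = 12 + 2 = 14  → 14 < 22, loop
  ADD #8: R3 = 14 + 2 = 16  → 16 < 22, loop
  ADD #9: R3 = 16 + 2 = 18  → 18 < 22, loop
  ADD #10: R3 = 18 + 2 = 20  → 20 < 22, loop
  ADD #11: R3 = 20 + 2 = 22  → 22 >= 22, exit
Total ADD instructions: 11

11


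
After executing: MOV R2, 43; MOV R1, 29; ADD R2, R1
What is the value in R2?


Register state trace:
  MOV R2, 43  → R2 = 43
  MOV R1, 29  → R1 = 29
  ADD R2, R1  → R2 = 43 + 29 = 72
Final: R2 = 72

72


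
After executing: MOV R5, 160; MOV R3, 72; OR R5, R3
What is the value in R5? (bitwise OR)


Register state trace:
  MOV R5, 160  → R5 = 160 (0b10100000)
  MOV R3, 72  → R3 = 72 (0b01001000)
  OR R5, R3   → R5 = 160 OR 72 = 232 (0b11101000)
Final: R5 = 232

232


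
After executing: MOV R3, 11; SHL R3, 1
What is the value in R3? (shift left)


Register state trace:
  MOV R3, 11  → R3 = 11
  SHL R3, 1  → R3 = 11 << 1 = 11 * 2^1 = 22
Final: R3 = 22

22


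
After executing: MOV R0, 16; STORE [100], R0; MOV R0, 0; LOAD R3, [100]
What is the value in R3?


Register and memory trace:
  MOV R0, 16  → R0 = 16
  STORE [100], R0  → mem[100] = 16
  MOV R0, 0  → R0 = 0
  LOAD R3, [100]  → R3 = mem[100] = 16
Final: R3 = 16

16


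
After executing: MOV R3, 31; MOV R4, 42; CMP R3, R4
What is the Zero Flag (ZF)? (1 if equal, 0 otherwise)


Register state trace:
  MOV R3, 31  → R3 = 31
  MOV R4, 42  → R4 = 42
  CMP R3, R4  → computes 31 - 42 = -11
  Result is nonzero, so values are not equal
ZF = 0

0


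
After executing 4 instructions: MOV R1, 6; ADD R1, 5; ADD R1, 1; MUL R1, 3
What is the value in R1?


Register state trace:
  MOV R1, 6  → R1 = 6
  ADD R1, 5  → R1 = 6 + 5 = 11
  ADD R1, 1  → R1 = 11 + 1 = 12
  MUL R1, 3  → R1 = 12 * 3 = 36
Final: R1 = 36

36


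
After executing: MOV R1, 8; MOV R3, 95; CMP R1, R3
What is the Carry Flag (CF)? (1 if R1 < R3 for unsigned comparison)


Register state trace:
  MOV R1, 8  → R1 = 8
  MOV R3, 95  → R3 = 95
  CMP R1, R3  → unsigned 8 - 95: borrow occurs
  8 < 95, so CF = 1
CF = 1

1


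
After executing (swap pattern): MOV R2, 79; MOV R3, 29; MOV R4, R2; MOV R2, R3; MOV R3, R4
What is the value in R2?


Register state trace (swap pattern):
  MOV R2, 79  → R2 = 79
  MOV R3, 29  → R3 = 29
  MOV R4, R2  → R4 = 79  (save R2)
  MOV R2, R3  → R2 = 29  (R2 gets R3's value)
  MOV R3, R4  → R3 = 79  (R3 gets saved value)
Final: R2 = 29

29


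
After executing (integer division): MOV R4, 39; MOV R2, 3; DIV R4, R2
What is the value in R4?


Register state trace:
  MOV R4, 39  → R4 = 39
  MOV R2, 3  → R2 = 3
  DIV R4, R2  → R4 = 39 // 3 = 13
Final: R4 = 13

13


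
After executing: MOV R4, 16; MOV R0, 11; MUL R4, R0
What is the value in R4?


Register state trace:
  MOV R4, 16  → R4 = 16
  MOV R0, 11  → R0 = 11
  MUL R4, R0  → R4 = 16 * 11 = 176
Final: R4 = 176

176


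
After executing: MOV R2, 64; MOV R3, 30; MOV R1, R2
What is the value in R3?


Register state trace:
  MOV R2, 64  → R2 = 64
  MOV R3, 30  → R3 = 30
  MOV R1, R2  → R1 = 64
Final: R3 = 30

30


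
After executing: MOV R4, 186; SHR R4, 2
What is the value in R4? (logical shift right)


Register state trace:
  MOV R4, 186  → R4 = 186
  SHR R4, 2  → R4 = 186 >> 2 = 186 // 2^2 = 46
Final: R4 = 46

46


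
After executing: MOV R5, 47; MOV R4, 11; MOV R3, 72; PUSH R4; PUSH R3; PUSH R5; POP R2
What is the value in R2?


Stack trace (top is rightmost):
  MOV R5, 47  → R5 = 47
  MOV R4, 11  → R4 = 11
  MOV R3, 72  → R3 = 72
  PUSH R4  → stack: [11]
  PUSH R3  → stack: [11, 72]
  PUSH R5  → stack: [11, 72, 47]
  POP R2  → R2 = 47, stack: [11, 72]
Final: R2 = 47

47


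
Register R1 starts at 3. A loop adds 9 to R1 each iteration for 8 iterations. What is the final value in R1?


Starting value: R1 = 3
  Iter 1: R1 = 3 + 9 = 12
  Iter 2: R1 = 12 + 9 = 21
  Iter 3: R1 = 21 + 9 = 30
  Iter 4: R1 = 30 + 9 = 39
  Iter 5: R1 = 39 + 9 = 48
  Iter 6: R1 = 48 + 9 = 57
  Iter 7: R1 = 57 + 9 = 66
  Iter 8: R1 = 66 + 9 = 75
Final: R1 = 75

75


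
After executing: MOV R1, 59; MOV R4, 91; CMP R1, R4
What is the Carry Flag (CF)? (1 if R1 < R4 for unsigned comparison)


Register state trace:
  MOV R1, 59  → R1 = 59
  MOV R4, 91  → R4 = 91
  CMP R1, R4  → unsigned 59 - 91: borrow occurs
  59 < 91, so CF = 1
CF = 1

1


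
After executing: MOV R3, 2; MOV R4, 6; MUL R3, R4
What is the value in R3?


Register state trace:
  MOV R3, 2  → R3 = 2
  MOV R4, 6  → R4 = 6
  MUL R3, R4  → R3 = 2 * 6 = 12
Final: R3 = 12

12


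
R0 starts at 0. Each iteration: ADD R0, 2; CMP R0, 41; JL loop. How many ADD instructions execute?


Loop trace (R0 starts at 0, target 41, step 2):
  ADD #1: R0 = 0 + 2 = 2  → 2 < 41, loop
  ADD #2: R0 = 2 + 2 = 4  → 4 < 41, loop
  ADD #3: R0 = 4 + 2 = 6  → 6 < 41, loop
  ADD #4: R0 = 6 + 2 = 8  → 8 < 41, loop
  ADD #5: R0 = 8 + 2 = 10  → 10 < 41, loop
  ADD #6: R0 = 10 + 2 = 12  → 12 < 41, loop
  ADD #7: R0 = 12 + 2 = 14  → 14 < 41, loop
  ADD #8: R0 = 14 + 2 = 16  → 16 < 41, loop
  ADD #9: R0 = 16 + 2 = 18  → 18 < 41, loop
  ADD #10: R0 = 18 + 2 = 20  → 20 < 41, loop
  ADD #11: R0 = 20 + 2 = 22  → 22 < 41, loop
  ADD #12: R0 = 22 + 2 = 24  → 24 < 41, loop
  ADD #13: R0 = 24 + 2 = 26  → 26 < 41, loop
  ADD #14: R0 = 26 + 2 = 28  → 28 < 41, loop
  ADD #15: R0 = 28 + 2 = 30  → 30 < 41, loop
  ADD #16: R0 = 30 + 2 = 32  → 32 < 41, loop
  ADD #17: R0 = 32 + 2 = 34  → 34 < 41, loop
  ADD #18: R0 = 34 + 2 = 36  → 36 < 41, loop
  ADD #19: R0 = 36 + 2 = 38  → 38 < 41, loop
  ADD #20: R0 = 38 + 2 = 40  → 40 < 41, loop
  ADD #21: R0 = 40 + 2 = 42  → 42 >= 41, exit
Total ADD instructions: 21

21


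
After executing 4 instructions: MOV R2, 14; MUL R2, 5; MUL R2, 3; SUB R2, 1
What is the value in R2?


Register state trace:
  MOV R2, 14  → R2 = 14
  MUL R2, 5  → R2 = 14 * 5 = 70
  MUL R2, 3  → R2 = 70 * 3 = 210
  SUB R2, 1  → R2 = 210 - 1 = 209
Final: R2 = 209

209


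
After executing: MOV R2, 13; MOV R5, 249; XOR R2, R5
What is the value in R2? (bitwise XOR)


Register state trace:
  MOV R2, 13  → R2 = 13 (0b00001101)
  MOV R5, 249  → R5 = 249 (0b11111001)
  XOR R2, R5  → R2 = 13 XOR 249 = 244 (0b11110100)
Final: R2 = 244

244


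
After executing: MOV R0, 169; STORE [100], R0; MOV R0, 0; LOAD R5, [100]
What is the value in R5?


Register and memory trace:
  MOV R0, 169  → R0 = 169
  STORE [100], R0  → mem[100] = 169
  MOV R0, 0  → R0 = 0
  LOAD R5, [100]  → R5 = mem[100] = 169
Final: R5 = 169

169


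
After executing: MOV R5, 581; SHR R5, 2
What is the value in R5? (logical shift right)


Register state trace:
  MOV R5, 581  → R5 = 581
  SHR R5, 2  → R5 = 581 >> 2 = 581 // 2^2 = 145
Final: R5 = 145

145


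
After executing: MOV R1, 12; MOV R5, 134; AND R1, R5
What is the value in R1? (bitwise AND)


Register state trace:
  MOV R1, 12  → R1 = 12 (0b00001100)
  MOV R5, 134  → R5 = 134 (0b10000110)
  AND R1, R5  → R1 = 12 AND 134 = 4 (0b00000100)
Final: R1 = 4

4


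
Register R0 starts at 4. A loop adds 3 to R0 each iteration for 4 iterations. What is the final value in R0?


Starting value: R0 = 4
  Iter 1: R0 = 4 + 3 = 7
  Iter 2: R0 = 7 + 3 = 10
  Iter 3: R0 = 10 + 3 = 13
  Iter 4: R0 = 13 + 3 = 16
Final: R0 = 16

16


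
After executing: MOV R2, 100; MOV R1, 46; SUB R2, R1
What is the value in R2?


Register state trace:
  MOV R2, 100  → R2 = 100
  MOV R1, 46  → R1 = 46
  SUB R2, R1  → R2 = 100 - 46 = 54
Final: R2 = 54

54


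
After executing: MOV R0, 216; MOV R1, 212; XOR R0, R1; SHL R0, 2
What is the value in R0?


Register state trace:
  MOV R0, 216  → R0 = 216 (0b11011000)
  MOV R1, 212  → R1 = 212 (0b11010100)
  XOR R0, R1  → R0 = 216 XOR 212 = 12 (0b00001100)
  SHL R0, 2  → R0 = 12 << 2 = 48
Final: R0 = 48

48


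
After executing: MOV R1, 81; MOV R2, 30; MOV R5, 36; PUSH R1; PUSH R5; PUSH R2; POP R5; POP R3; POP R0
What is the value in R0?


Stack trace (top is rightmost):
  MOV R1, 81  → R1 = 81
  MOV R2, 30  → R2 = 30
  MOV R5, 36  → R5 = 36
  PUSH R1  → stack: [81]
  PUSH R5  → stack: [81, 36]
  PUSH R2  → stack: [81, 36, 30]
  POP R5  → R5 = 30, stack: [81, 36]
  POP R3  → R3 = 36, stack: [81]
  POP R0  → R0 = 81, stack: []
Final: R0 = 81

81


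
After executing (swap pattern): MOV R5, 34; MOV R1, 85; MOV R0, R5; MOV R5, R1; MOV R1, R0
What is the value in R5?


Register state trace (swap pattern):
  MOV R5, 34  → R5 = 34
  MOV R1, 85  → R1 = 85
  MOV R0, R5  → R0 = 34  (save R5)
  MOV R5, R1  → R5 = 85  (R5 gets R1's value)
  MOV R1, R0  → R1 = 34  (R1 gets saved value)
Final: R5 = 85

85


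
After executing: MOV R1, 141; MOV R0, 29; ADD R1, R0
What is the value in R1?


Register state trace:
  MOV R1, 141  → R1 = 141
  MOV R0, 29  → R0 = 29
  ADD R1, R0  → R1 = 141 + 29 = 170
Final: R1 = 170

170


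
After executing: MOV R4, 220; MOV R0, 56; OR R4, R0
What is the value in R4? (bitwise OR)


Register state trace:
  MOV R4, 220  → R4 = 220 (0b11011100)
  MOV R0, 56  → R0 = 56 (0b00111000)
  OR R4, R0   → R4 = 220 OR 56 = 252 (0b11111100)
Final: R4 = 252

252


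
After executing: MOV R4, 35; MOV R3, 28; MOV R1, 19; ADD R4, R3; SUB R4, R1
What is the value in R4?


Register state trace:
  MOV R4, 35  → R4 = 35
  MOV R3, 28  → R3 = 28
  MOV R1, 19  → R1 = 19
  ADD R4, R3  → R4 = 35 + 28 = 63
  SUB R4, R1  → R4 = 63 - 19 = 44
Final: R4 = 44

44


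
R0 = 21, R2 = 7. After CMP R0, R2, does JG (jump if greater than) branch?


Trace:
  R0 = 21, R2 = 7
  CMP R0, R2  → compares 21 vs 7
  JG checks: is 21 greater than 7?
  21 > 7, so condition is true
Branch taken: Yes

Yes


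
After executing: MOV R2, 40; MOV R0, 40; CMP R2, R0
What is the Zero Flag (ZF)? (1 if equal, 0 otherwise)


Register state trace:
  MOV R2, 40  → R2 = 40
  MOV R0, 40  → R0 = 40
  CMP R2, R0  → computes 40 - 40 = 0
  Result is zero, so values are equal
ZF = 1

1


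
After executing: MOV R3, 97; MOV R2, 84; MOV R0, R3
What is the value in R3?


Register state trace:
  MOV R3, 97  → R3 = 97
  MOV R2, 84  → R2 = 84
  MOV R0, R3  → R0 = 97
Final: R3 = 97

97


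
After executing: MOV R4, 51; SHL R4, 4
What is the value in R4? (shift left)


Register state trace:
  MOV R4, 51  → R4 = 51
  SHL R4, 4  → R4 = 51 << 4 = 51 * 2^4 = 816
Final: R4 = 816

816


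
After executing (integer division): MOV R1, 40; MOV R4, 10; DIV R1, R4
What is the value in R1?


Register state trace:
  MOV R1, 40  → R1 = 40
  MOV R4, 10  → R4 = 10
  DIV R1, R4  → R1 = 40 // 10 = 4
Final: R1 = 4

4


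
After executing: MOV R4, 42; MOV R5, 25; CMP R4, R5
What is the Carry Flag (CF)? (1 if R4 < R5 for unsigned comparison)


Register state trace:
  MOV R4, 42  → R4 = 42
  MOV R5, 25  → R5 = 25
  CMP R4, R5  → unsigned 42 - 25: no borrow
  42 >= 25, so CF = 0
CF = 0

0


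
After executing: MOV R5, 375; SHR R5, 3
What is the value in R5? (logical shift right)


Register state trace:
  MOV R5, 375  → R5 = 375
  SHR R5, 3  → R5 = 375 >> 3 = 375 // 2^3 = 46
Final: R5 = 46

46


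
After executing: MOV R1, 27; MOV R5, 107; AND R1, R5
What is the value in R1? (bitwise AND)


Register state trace:
  MOV R1, 27  → R1 = 27 (0b00011011)
  MOV R5, 107  → R5 = 107 (0b01101011)
  AND R1, R5  → R1 = 27 AND 107 = 11 (0b00001011)
Final: R1 = 11

11


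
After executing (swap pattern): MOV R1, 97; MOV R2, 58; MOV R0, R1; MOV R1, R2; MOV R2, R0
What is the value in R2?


Register state trace (swap pattern):
  MOV R1, 97  → R1 = 97
  MOV R2, 58  → R2 = 58
  MOV R0, R1  → R0 = 97  (save R1)
  MOV R1, R2  → R1 = 58  (R1 gets R2's value)
  MOV R2, R0  → R2 = 97  (R2 gets saved value)
Final: R2 = 97

97


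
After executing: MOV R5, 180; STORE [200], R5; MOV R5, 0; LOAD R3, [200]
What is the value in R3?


Register and memory trace:
  MOV R5, 180  → R5 = 180
  STORE [200], R5  → mem[200] = 180
  MOV R5, 0  → R5 = 0
  LOAD R3, [200]  → R3 = mem[200] = 180
Final: R3 = 180

180


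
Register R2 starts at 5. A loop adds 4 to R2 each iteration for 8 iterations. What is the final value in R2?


Starting value: R2 = 5
  Iter 1: R2 = 5 + 4 = 9
  Iter 2: R2 = 9 + 4 = 13
  Iter 3: R2 = 13 + 4 = 17
  Iter 4: R2 = 17 + 4 = 21
  Iter 5: R2 = 21 + 4 = 25
  Iter 6: R2 = 25 + 4 = 29
  Iter 7: R2 = 29 + 4 = 33
  Iter 8: R2 = 33 + 4 = 37
Final: R2 = 37

37


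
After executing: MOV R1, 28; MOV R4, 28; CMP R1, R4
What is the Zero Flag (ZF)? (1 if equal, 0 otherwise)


Register state trace:
  MOV R1, 28  → R1 = 28
  MOV R4, 28  → R4 = 28
  CMP R1, R4  → computes 28 - 28 = 0
  Result is zero, so values are equal
ZF = 1

1


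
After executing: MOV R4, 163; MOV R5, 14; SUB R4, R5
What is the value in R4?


Register state trace:
  MOV R4, 163  → R4 = 163
  MOV R5, 14  → R5 = 14
  SUB R4, R5  → R4 = 163 - 14 = 149
Final: R4 = 149

149


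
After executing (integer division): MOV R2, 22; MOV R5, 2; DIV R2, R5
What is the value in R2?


Register state trace:
  MOV R2, 22  → R2 = 22
  MOV R5, 2  → R5 = 2
  DIV R2, R5  → R2 = 22 // 2 = 11
Final: R2 = 11

11


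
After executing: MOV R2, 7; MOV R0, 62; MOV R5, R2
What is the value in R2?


Register state trace:
  MOV R2, 7  → R2 = 7
  MOV R0, 62  → R0 = 62
  MOV R5, R2  → R5 = 7
Final: R2 = 7

7


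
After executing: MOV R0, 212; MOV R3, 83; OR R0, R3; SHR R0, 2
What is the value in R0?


Register state trace:
  MOV R0, 212  → R0 = 212 (0b11010100)
  MOV R3, 83  → R3 = 83 (0b01010011)
  OR R0, R3  → R0 = 212 OR 83 = 215 (0b11010111)
  SHR R0, 2  → R0 = 215 >> 2 = 53
Final: R0 = 53

53


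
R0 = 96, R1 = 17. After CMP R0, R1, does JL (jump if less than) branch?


Trace:
  R0 = 96, R1 = 17
  CMP R0, R1  → compares 96 vs 17
  JL checks: is 96 less than 17?
  96 > 17, so condition is false
Branch taken: No

No


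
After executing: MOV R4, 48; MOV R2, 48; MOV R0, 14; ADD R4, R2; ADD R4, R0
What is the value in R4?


Register state trace:
  MOV R4, 48  → R4 = 48
  MOV R2, 48  → R2 = 48
  MOV R0, 14  → R0 = 14
  ADD R4, R2  → R4 = 48 + 48 = 96
  ADD R4, R0  → R4 = 96 + 14 = 110
Final: R4 = 110

110


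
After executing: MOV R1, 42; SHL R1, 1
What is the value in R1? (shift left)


Register state trace:
  MOV R1, 42  → R1 = 42
  SHL R1, 1  → R1 = 42 << 1 = 42 * 2^1 = 84
Final: R1 = 84

84


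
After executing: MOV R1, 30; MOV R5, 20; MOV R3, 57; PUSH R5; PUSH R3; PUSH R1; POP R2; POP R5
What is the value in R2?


Stack trace (top is rightmost):
  MOV R1, 30  → R1 = 30
  MOV R5, 20  → R5 = 20
  MOV R3, 57  → R3 = 57
  PUSH R5  → stack: [20]
  PUSH R3  → stack: [20, 57]
  PUSH R1  → stack: [20, 57, 30]
  POP R2  → R2 = 30, stack: [20, 57]
  POP R5  → R5 = 57, stack: [20]
Final: R2 = 30

30


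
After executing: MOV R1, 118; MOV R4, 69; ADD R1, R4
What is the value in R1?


Register state trace:
  MOV R1, 118  → R1 = 118
  MOV R4, 69  → R4 = 69
  ADD R1, R4  → R1 = 118 + 69 = 187
Final: R1 = 187

187


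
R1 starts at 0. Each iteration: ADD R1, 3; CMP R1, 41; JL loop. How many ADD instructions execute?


Loop trace (R1 starts at 0, target 41, step 3):
  ADD #1: R1 = 0 + 3 = 3  → 3 < 41, loop
  ADD #2: R1 = 3 + 3 = 6  → 6 < 41, loop
  ADD #3: R1 = 6 + 3 = 9  → 9 < 41, loop
  ADD #4: R1 = 9 + 3 = 12  → 12 < 41, loop
  ADD #5: R1 = 12 + 3 = 15  → 15 < 41, loop
  ADD #6: R1 = 15 + 3 = 18  → 18 < 41, loop
  ADD #7: R1 = 18 + 3 = 21  → 21 < 41, loop
  ADD #8: R1 = 21 + 3 = 24  → 24 < 41, loop
  ADD #9: R1 = 24 + 3 = 27  → 27 < 41, loop
  ADD #10: R1 = 27 + 3 = 30  → 30 < 41, loop
  ADD #11: R1 = 30 + 3 = 33  → 33 < 41, loop
  ADD #12: R1 = 33 + 3 = 36  → 36 < 41, loop
  ADD #13: R1 = 36 + 3 = 39  → 39 < 41, loop
  ADD #14: R1 = 39 + 3 = 42  → 42 >= 41, exit
Total ADD instructions: 14

14


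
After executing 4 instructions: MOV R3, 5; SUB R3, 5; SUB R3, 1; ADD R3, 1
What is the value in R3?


Register state trace:
  MOV R3, 5  → R3 = 5
  SUB R3, 5  → R3 = 5 - 5 = 0
  SUB R3, 1  → R3 = 0 - 1 = -1
  ADD R3, 1  → R3 = -1 + 1 = 0
Final: R3 = 0

0


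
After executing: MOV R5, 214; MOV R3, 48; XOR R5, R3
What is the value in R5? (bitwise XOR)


Register state trace:
  MOV R5, 214  → R5 = 214 (0b11010110)
  MOV R3, 48  → R3 = 48 (0b00110000)
  XOR R5, R3  → R5 = 214 XOR 48 = 230 (0b11100110)
Final: R5 = 230

230


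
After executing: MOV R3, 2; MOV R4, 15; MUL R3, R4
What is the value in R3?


Register state trace:
  MOV R3, 2  → R3 = 2
  MOV R4, 15  → R4 = 15
  MUL R3, R4  → R3 = 2 * 15 = 30
Final: R3 = 30

30


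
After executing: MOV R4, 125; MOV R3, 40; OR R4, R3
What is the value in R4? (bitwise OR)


Register state trace:
  MOV R4, 125  → R4 = 125 (0b01111101)
  MOV R3, 40  → R3 = 40 (0b00101000)
  OR R4, R3   → R4 = 125 OR 40 = 125 (0b01111101)
Final: R4 = 125

125


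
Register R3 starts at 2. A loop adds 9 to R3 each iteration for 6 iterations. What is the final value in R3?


Starting value: R3 = 2
  Iter 1: R3 = 2 + 9 = 11
  Iter 2: R3 = 11 + 9 = 20
  Iter 3: R3 = 20 + 9 = 29
  Iter 4: R3 = 29 + 9 = 38
  Iter 5: R3 = 38 + 9 = 47
  Iter 6: R3 = 47 + 9 = 56
Final: R3 = 56

56


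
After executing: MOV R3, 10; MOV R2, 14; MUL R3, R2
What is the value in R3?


Register state trace:
  MOV R3, 10  → R3 = 10
  MOV R2, 14  → R2 = 14
  MUL R3, R2  → R3 = 10 * 14 = 140
Final: R3 = 140

140


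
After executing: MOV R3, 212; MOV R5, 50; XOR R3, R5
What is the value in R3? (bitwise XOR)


Register state trace:
  MOV R3, 212  → R3 = 212 (0b11010100)
  MOV R5, 50  → R5 = 50 (0b00110010)
  XOR R3, R5  → R3 = 212 XOR 50 = 230 (0b11100110)
Final: R3 = 230

230


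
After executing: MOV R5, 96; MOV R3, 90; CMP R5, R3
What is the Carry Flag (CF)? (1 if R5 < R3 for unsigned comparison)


Register state trace:
  MOV R5, 96  → R5 = 96
  MOV R3, 90  → R3 = 90
  CMP R5, R3  → unsigned 96 - 90: no borrow
  96 >= 90, so CF = 0
CF = 0

0


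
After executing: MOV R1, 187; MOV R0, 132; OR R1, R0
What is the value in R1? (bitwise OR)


Register state trace:
  MOV R1, 187  → R1 = 187 (0b10111011)
  MOV R0, 132  → R0 = 132 (0b10000100)
  OR R1, R0   → R1 = 187 OR 132 = 191 (0b10111111)
Final: R1 = 191

191


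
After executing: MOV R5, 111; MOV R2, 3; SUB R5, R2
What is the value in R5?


Register state trace:
  MOV R5, 111  → R5 = 111
  MOV R2, 3  → R2 = 3
  SUB R5, R2  → R5 = 111 - 3 = 108
Final: R5 = 108

108


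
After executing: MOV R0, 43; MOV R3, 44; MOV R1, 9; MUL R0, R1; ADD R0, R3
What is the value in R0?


Register state trace:
  MOV R0, 43  → R0 = 43
  MOV R3, 44  → R3 = 44
  MOV R1, 9  → R1 = 9
  MUL R0, R1  → R0 = 43 * 9 = 387
  ADD R0, R3  → R0 = 387 + 44 = 431
Final: R0 = 431

431


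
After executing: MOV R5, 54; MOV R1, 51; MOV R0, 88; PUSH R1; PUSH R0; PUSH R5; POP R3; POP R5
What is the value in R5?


Stack trace (top is rightmost):
  MOV R5, 54  → R5 = 54
  MOV R1, 51  → R1 = 51
  MOV R0, 88  → R0 = 88
  PUSH R1  → stack: [51]
  PUSH R0  → stack: [51, 88]
  PUSH R5  → stack: [51, 88, 54]
  POP R3  → R3 = 54, stack: [51, 88]
  POP R5  → R5 = 88, stack: [51]
Final: R5 = 88

88


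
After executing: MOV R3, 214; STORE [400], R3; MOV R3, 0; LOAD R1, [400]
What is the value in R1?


Register and memory trace:
  MOV R3, 214  → R3 = 214
  STORE [400], R3  → mem[400] = 214
  MOV R3, 0  → R3 = 0
  LOAD R1, [400]  → R1 = mem[400] = 214
Final: R1 = 214

214


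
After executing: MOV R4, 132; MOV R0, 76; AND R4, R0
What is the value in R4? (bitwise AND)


Register state trace:
  MOV R4, 132  → R4 = 132 (0b10000100)
  MOV R0, 76  → R0 = 76 (0b01001100)
  AND R4, R0  → R4 = 132 AND 76 = 4 (0b00000100)
Final: R4 = 4

4


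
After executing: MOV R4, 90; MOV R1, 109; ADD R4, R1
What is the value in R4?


Register state trace:
  MOV R4, 90  → R4 = 90
  MOV R1, 109  → R1 = 109
  ADD R4, R1  → R4 = 90 + 109 = 199
Final: R4 = 199

199


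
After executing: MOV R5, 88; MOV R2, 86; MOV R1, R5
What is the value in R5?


Register state trace:
  MOV R5, 88  → R5 = 88
  MOV R2, 86  → R2 = 86
  MOV R1, R5  → R1 = 88
Final: R5 = 88

88


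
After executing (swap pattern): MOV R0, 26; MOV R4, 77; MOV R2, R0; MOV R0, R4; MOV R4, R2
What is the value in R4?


Register state trace (swap pattern):
  MOV R0, 26  → R0 = 26
  MOV R4, 77  → R4 = 77
  MOV R2, R0  → R2 = 26  (save R0)
  MOV R0, R4  → R0 = 77  (R0 gets R4's value)
  MOV R4, R2  → R4 = 26  (R4 gets saved value)
Final: R4 = 26

26


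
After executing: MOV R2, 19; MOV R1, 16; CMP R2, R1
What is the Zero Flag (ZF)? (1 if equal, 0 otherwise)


Register state trace:
  MOV R2, 19  → R2 = 19
  MOV R1, 16  → R1 = 16
  CMP R2, R1  → computes 19 - 16 = 3
  Result is nonzero, so values are not equal
ZF = 0

0


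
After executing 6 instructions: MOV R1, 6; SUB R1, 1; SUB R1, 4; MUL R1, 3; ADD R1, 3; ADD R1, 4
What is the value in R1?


Register state trace:
  MOV R1, 6  → R1 = 6
  SUB R1, 1  → R1 = 6 - 1 = 5
  SUB R1, 4  → R1 = 5 - 4 = 1
  MUL R1, 3  → R1 = 1 * 3 = 3
  ADD R1, 3  → R1 = 3 + 3 = 6
  ADD R1, 4  → R1 = 6 + 4 = 10
Final: R1 = 10

10


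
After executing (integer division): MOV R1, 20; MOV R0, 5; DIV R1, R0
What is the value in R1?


Register state trace:
  MOV R1, 20  → R1 = 20
  MOV R0, 5  → R0 = 5
  DIV R1, R0  → R1 = 20 // 5 = 4
Final: R1 = 4

4


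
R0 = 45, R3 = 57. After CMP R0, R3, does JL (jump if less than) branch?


Trace:
  R0 = 45, R3 = 57
  CMP R0, R3  → compares 45 vs 57
  JL checks: is 45 less than 57?
  45 < 57, so condition is true
Branch taken: Yes

Yes


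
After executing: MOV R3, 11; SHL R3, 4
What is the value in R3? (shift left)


Register state trace:
  MOV R3, 11  → R3 = 11
  SHL R3, 4  → R3 = 11 << 4 = 11 * 2^4 = 176
Final: R3 = 176

176


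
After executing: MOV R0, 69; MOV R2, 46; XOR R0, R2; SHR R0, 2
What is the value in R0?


Register state trace:
  MOV R0, 69  → R0 = 69 (0b01000101)
  MOV R2, 46  → R2 = 46 (0b00101110)
  XOR R0, R2  → R0 = 69 XOR 46 = 107 (0b01101011)
  SHR R0, 2  → R0 = 107 >> 2 = 26
Final: R0 = 26

26


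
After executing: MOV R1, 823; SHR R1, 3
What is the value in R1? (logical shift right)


Register state trace:
  MOV R1, 823  → R1 = 823
  SHR R1, 3  → R1 = 823 >> 3 = 823 // 2^3 = 102
Final: R1 = 102

102


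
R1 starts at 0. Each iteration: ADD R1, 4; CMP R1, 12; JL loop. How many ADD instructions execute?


Loop trace (R1 starts at 0, target 12, step 4):
  ADD #1: R1 = 0 + 4 = 4  → 4 < 12, loop
  ADD #2: R1 = 4 + 4 = 8  → 8 < 12, loop
  ADD #3: R1 = 8 + 4 = 12  → 12 >= 12, exit
Total ADD instructions: 3

3


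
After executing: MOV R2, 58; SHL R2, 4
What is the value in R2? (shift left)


Register state trace:
  MOV R2, 58  → R2 = 58
  SHL R2, 4  → R2 = 58 << 4 = 58 * 2^4 = 928
Final: R2 = 928

928


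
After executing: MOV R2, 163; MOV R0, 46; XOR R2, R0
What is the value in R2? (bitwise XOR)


Register state trace:
  MOV R2, 163  → R2 = 163 (0b10100011)
  MOV R0, 46  → R0 = 46 (0b00101110)
  XOR R2, R0  → R2 = 163 XOR 46 = 141 (0b10001101)
Final: R2 = 141

141


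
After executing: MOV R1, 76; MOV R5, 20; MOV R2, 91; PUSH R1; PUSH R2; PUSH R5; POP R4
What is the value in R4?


Stack trace (top is rightmost):
  MOV R1, 76  → R1 = 76
  MOV R5, 20  → R5 = 20
  MOV R2, 91  → R2 = 91
  PUSH R1  → stack: [76]
  PUSH R2  → stack: [76, 91]
  PUSH R5  → stack: [76, 91, 20]
  POP R4  → R4 = 20, stack: [76, 91]
Final: R4 = 20

20


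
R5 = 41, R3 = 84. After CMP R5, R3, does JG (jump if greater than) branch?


Trace:
  R5 = 41, R3 = 84
  CMP R5, R3  → compares 41 vs 84
  JG checks: is 41 greater than 84?
  41 < 84, so condition is false
Branch taken: No

No


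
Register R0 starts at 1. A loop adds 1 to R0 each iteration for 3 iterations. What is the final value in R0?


Starting value: R0 = 1
  Iter 1: R0 = 1 + 1 = 2
  Iter 2: R0 = 2 + 1 = 3
  Iter 3: R0 = 3 + 1 = 4
Final: R0 = 4

4


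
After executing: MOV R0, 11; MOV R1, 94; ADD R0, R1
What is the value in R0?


Register state trace:
  MOV R0, 11  → R0 = 11
  MOV R1, 94  → R1 = 94
  ADD R0, R1  → R0 = 11 + 94 = 105
Final: R0 = 105

105


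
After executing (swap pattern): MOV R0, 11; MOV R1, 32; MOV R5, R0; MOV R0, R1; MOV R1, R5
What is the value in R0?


Register state trace (swap pattern):
  MOV R0, 11  → R0 = 11
  MOV R1, 32  → R1 = 32
  MOV R5, R0  → R5 = 11  (save R0)
  MOV R0, R1  → R0 = 32  (R0 gets R1's value)
  MOV R1, R5  → R1 = 11  (R1 gets saved value)
Final: R0 = 32

32


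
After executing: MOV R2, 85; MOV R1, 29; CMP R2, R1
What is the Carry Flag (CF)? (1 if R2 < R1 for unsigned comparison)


Register state trace:
  MOV R2, 85  → R2 = 85
  MOV R1, 29  → R1 = 29
  CMP R2, R1  → unsigned 85 - 29: no borrow
  85 >= 29, so CF = 0
CF = 0

0


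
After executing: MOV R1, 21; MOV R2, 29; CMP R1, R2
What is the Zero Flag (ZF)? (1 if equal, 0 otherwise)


Register state trace:
  MOV R1, 21  → R1 = 21
  MOV R2, 29  → R2 = 29
  CMP R1, R2  → computes 21 - 29 = -8
  Result is nonzero, so values are not equal
ZF = 0

0


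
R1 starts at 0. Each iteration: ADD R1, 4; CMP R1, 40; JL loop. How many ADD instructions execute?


Loop trace (R1 starts at 0, target 40, step 4):
  ADD #1: R1 = 0 + 4 = 4  → 4 < 40, loop
  ADD #2: R1 = 4 + 4 = 8  → 8 < 40, loop
  ADD #3: R1 = 8 + 4 = 12  → 12 < 40, loop
  ADD #4: R1 = 12 + 4 = 16  → 16 < 40, loop
  ADD #5: R1 = 16 + 4 = 20  → 20 < 40, loop
  ADD #6: R1 = 20 + 4 = 24  → 24 < 40, loop
  ADD #7: R1 = 24 + 4 = 28  → 28 < 40, loop
  ADD #8: R1 = 28 + 4 = 32  → 32 < 40, loop
  ADD #9: R1 = 32 + 4 = 36  → 36 < 40, loop
  ADD #10: R1 = 36 + 4 = 40  → 40 >= 40, exit
Total ADD instructions: 10

10


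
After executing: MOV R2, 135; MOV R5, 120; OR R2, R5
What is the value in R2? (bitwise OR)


Register state trace:
  MOV R2, 135  → R2 = 135 (0b10000111)
  MOV R5, 120  → R5 = 120 (0b01111000)
  OR R2, R5   → R2 = 135 OR 120 = 255 (0b11111111)
Final: R2 = 255

255


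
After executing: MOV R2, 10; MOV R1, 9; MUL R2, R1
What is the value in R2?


Register state trace:
  MOV R2, 10  → R2 = 10
  MOV R1, 9  → R1 = 9
  MUL R2, R1  → R2 = 10 * 9 = 90
Final: R2 = 90

90


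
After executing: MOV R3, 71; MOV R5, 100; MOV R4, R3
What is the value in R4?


Register state trace:
  MOV R3, 71  → R3 = 71
  MOV R5, 100  → R5 = 100
  MOV R4, R3  → R4 = 71
Final: R4 = 71

71


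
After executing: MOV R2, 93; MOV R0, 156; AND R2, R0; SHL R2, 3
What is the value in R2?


Register state trace:
  MOV R2, 93  → R2 = 93 (0b01011101)
  MOV R0, 156  → R0 = 156 (0b10011100)
  AND R2, R0  → R2 = 93 AND 156 = 28 (0b00011100)
  SHL R2, 3  → R2 = 28 << 3 = 224
Final: R2 = 224

224


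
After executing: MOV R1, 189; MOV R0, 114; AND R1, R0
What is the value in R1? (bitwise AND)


Register state trace:
  MOV R1, 189  → R1 = 189 (0b10111101)
  MOV R0, 114  → R0 = 114 (0b01110010)
  AND R1, R0  → R1 = 189 AND 114 = 48 (0b00110000)
Final: R1 = 48

48


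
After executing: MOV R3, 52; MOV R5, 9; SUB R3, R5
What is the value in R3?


Register state trace:
  MOV R3, 52  → R3 = 52
  MOV R5, 9  → R5 = 9
  SUB R3, R5  → R3 = 52 - 9 = 43
Final: R3 = 43

43


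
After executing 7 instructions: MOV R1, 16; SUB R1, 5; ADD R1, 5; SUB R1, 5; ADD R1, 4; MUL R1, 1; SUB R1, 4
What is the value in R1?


Register state trace:
  MOV R1, 16  → R1 = 16
  SUB R1, 5  → R1 = 16 - 5 = 11
  ADD R1, 5  → R1 = 11 + 5 = 16
  SUB R1, 5  → R1 = 16 - 5 = 11
  ADD R1, 4  → R1 = 11 + 4 = 15
  MUL R1, 1  → R1 = 15 * 1 = 15
  SUB R1, 4  → R1 = 15 - 4 = 11
Final: R1 = 11

11


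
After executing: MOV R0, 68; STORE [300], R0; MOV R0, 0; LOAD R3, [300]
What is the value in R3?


Register and memory trace:
  MOV R0, 68  → R0 = 68
  STORE [300], R0  → mem[300] = 68
  MOV R0, 0  → R0 = 0
  LOAD R3, [300]  → R3 = mem[300] = 68
Final: R3 = 68

68


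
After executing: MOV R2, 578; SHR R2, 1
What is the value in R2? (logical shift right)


Register state trace:
  MOV R2, 578  → R2 = 578
  SHR R2, 1  → R2 = 578 >> 1 = 578 // 2^1 = 289
Final: R2 = 289

289


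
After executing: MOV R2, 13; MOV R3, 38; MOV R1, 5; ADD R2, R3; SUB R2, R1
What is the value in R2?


Register state trace:
  MOV R2, 13  → R2 = 13
  MOV R3, 38  → R3 = 38
  MOV R1, 5  → R1 = 5
  ADD R2, R3  → R2 = 13 + 38 = 51
  SUB R2, R1  → R2 = 51 - 5 = 46
Final: R2 = 46

46


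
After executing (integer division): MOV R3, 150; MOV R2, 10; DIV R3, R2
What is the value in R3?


Register state trace:
  MOV R3, 150  → R3 = 150
  MOV R2, 10  → R2 = 10
  DIV R3, R2  → R3 = 150 // 10 = 15
Final: R3 = 15

15


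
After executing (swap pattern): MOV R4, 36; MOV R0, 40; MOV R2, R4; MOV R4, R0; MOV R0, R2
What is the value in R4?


Register state trace (swap pattern):
  MOV R4, 36  → R4 = 36
  MOV R0, 40  → R0 = 40
  MOV R2, R4  → R2 = 36  (save R4)
  MOV R4, R0  → R4 = 40  (R4 gets R0's value)
  MOV R0, R2  → R0 = 36  (R0 gets saved value)
Final: R4 = 40

40


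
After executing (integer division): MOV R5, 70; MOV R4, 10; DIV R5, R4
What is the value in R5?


Register state trace:
  MOV R5, 70  → R5 = 70
  MOV R4, 10  → R4 = 10
  DIV R5, R4  → R5 = 70 // 10 = 7
Final: R5 = 7

7


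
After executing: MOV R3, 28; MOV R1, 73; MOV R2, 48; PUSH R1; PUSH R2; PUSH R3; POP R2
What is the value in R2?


Stack trace (top is rightmost):
  MOV R3, 28  → R3 = 28
  MOV R1, 73  → R1 = 73
  MOV R2, 48  → R2 = 48
  PUSH R1  → stack: [73]
  PUSH R2  → stack: [73, 48]
  PUSH R3  → stack: [73, 48, 28]
  POP R2  → R2 = 28, stack: [73, 48]
Final: R2 = 28

28


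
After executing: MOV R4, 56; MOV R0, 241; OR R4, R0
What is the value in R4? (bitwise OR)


Register state trace:
  MOV R4, 56  → R4 = 56 (0b00111000)
  MOV R0, 241  → R0 = 241 (0b11110001)
  OR R4, R0   → R4 = 56 OR 241 = 249 (0b11111001)
Final: R4 = 249

249


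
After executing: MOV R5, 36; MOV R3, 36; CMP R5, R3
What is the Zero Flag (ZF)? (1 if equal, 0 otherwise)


Register state trace:
  MOV R5, 36  → R5 = 36
  MOV R3, 36  → R3 = 36
  CMP R5, R3  → computes 36 - 36 = 0
  Result is zero, so values are equal
ZF = 1

1


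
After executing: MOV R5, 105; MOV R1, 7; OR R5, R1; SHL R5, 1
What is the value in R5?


Register state trace:
  MOV R5, 105  → R5 = 105 (0b01101001)
  MOV R1, 7  → R1 = 7 (0b00000111)
  OR R5, R1  → R5 = 105 OR 7 = 111 (0b01101111)
  SHL R5, 1  → R5 = 111 << 1 = 222
Final: R5 = 222

222


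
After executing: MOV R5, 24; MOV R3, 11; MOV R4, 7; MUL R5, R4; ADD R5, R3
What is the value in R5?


Register state trace:
  MOV R5, 24  → R5 = 24
  MOV R3, 11  → R3 = 11
  MOV R4, 7  → R4 = 7
  MUL R5, R4  → R5 = 24 * 7 = 168
  ADD R5, R3  → R5 = 168 + 11 = 179
Final: R5 = 179

179


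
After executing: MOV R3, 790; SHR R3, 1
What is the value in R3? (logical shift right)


Register state trace:
  MOV R3, 790  → R3 = 790
  SHR R3, 1  → R3 = 790 >> 1 = 790 // 2^1 = 395
Final: R3 = 395

395


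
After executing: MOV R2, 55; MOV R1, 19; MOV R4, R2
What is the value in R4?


Register state trace:
  MOV R2, 55  → R2 = 55
  MOV R1, 19  → R1 = 19
  MOV R4, R2  → R4 = 55
Final: R4 = 55

55


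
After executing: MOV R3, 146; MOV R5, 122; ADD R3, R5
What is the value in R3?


Register state trace:
  MOV R3, 146  → R3 = 146
  MOV R5, 122  → R5 = 122
  ADD R3, R5  → R3 = 146 + 122 = 268
Final: R3 = 268

268


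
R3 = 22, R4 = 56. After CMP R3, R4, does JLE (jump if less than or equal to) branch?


Trace:
  R3 = 22, R4 = 56
  CMP R3, R4  → compares 22 vs 56
  JLE checks: is 22 less than or equal to 56?
  22 < 56, so condition is true
Branch taken: Yes

Yes


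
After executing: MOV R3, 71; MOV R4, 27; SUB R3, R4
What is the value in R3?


Register state trace:
  MOV R3, 71  → R3 = 71
  MOV R4, 27  → R4 = 27
  SUB R3, R4  → R3 = 71 - 27 = 44
Final: R3 = 44

44


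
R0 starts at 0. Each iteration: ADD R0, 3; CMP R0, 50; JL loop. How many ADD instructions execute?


Loop trace (R0 starts at 0, target 50, step 3):
  ADD #1: R0 = 0 + 3 = 3  → 3 < 50, loop
  ADD #2: R0 = 3 + 3 = 6  → 6 < 50, loop
  ADD #3: R0 = 6 + 3 = 9  → 9 < 50, loop
  ADD #4: R0 = 9 + 3 = 12  → 12 < 50, loop
  ADD #5: R0 = 12 + 3 = 15  → 15 < 50, loop
  ADD #6: R0 = 15 + 3 = 18  → 18 < 50, loop
  ADD #7: R0 = 18 + 3 = 21  → 21 < 50, loop
  ADD #8: R0 = 21 + 3 = 24  → 24 < 50, loop
  ADD #9: R0 = 24 + 3 = 27  → 27 < 50, loop
  ADD #10: R0 = 27 + 3 = 30  → 30 < 50, loop
  ADD #11: R0 = 30 + 3 = 33  → 33 < 50, loop
  ADD #12: R0 = 33 + 3 = 36  → 36 < 50, loop
  ADD #13: R0 = 36 + 3 = 39  → 39 < 50, loop
  ADD #14: R0 = 39 + 3 = 42  → 42 < 50, loop
  ADD #15: R0 = 42 + 3 = 45  → 45 < 50, loop
  ADD #16: R0 = 45 + 3 = 48  → 48 < 50, loop
  ADD #17: R0 = 48 + 3 = 51  → 51 >= 50, exit
Total ADD instructions: 17

17


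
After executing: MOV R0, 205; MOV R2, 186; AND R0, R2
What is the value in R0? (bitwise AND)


Register state trace:
  MOV R0, 205  → R0 = 205 (0b11001101)
  MOV R2, 186  → R2 = 186 (0b10111010)
  AND R0, R2  → R0 = 205 AND 186 = 136 (0b10001000)
Final: R0 = 136

136


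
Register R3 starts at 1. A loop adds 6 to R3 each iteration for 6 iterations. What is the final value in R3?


Starting value: R3 = 1
  Iter 1: R3 = 1 + 6 = 7
  Iter 2: R3 = 7 + 6 = 13
  Iter 3: R3 = 13 + 6 = 19
  Iter 4: R3 = 19 + 6 = 25
  Iter 5: R3 = 25 + 6 = 31
  Iter 6: R3 = 31 + 6 = 37
Final: R3 = 37

37


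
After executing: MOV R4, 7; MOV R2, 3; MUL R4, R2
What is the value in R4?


Register state trace:
  MOV R4, 7  → R4 = 7
  MOV R2, 3  → R2 = 3
  MUL R4, R2  → R4 = 7 * 3 = 21
Final: R4 = 21

21


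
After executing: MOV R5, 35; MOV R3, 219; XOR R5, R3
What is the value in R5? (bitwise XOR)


Register state trace:
  MOV R5, 35  → R5 = 35 (0b00100011)
  MOV R3, 219  → R3 = 219 (0b11011011)
  XOR R5, R3  → R5 = 35 XOR 219 = 248 (0b11111000)
Final: R5 = 248

248


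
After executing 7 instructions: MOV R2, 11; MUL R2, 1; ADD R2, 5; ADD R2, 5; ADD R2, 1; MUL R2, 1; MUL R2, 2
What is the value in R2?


Register state trace:
  MOV R2, 11  → R2 = 11
  MUL R2, 1  → R2 = 11 * 1 = 11
  ADD R2, 5  → R2 = 11 + 5 = 16
  ADD R2, 5  → R2 = 16 + 5 = 21
  ADD R2, 1  → R2 = 21 + 1 = 22
  MUL R2, 1  → R2 = 22 * 1 = 22
  MUL R2, 2  → R2 = 22 * 2 = 44
Final: R2 = 44

44


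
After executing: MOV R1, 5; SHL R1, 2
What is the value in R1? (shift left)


Register state trace:
  MOV R1, 5  → R1 = 5
  SHL R1, 2  → R1 = 5 << 2 = 5 * 2^2 = 20
Final: R1 = 20

20


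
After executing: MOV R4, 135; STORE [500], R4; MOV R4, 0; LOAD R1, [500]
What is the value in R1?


Register and memory trace:
  MOV R4, 135  → R4 = 135
  STORE [500], R4  → mem[500] = 135
  MOV R4, 0  → R4 = 0
  LOAD R1, [500]  → R1 = mem[500] = 135
Final: R1 = 135

135


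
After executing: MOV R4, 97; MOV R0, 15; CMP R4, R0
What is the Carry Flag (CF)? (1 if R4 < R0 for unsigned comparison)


Register state trace:
  MOV R4, 97  → R4 = 97
  MOV R0, 15  → R0 = 15
  CMP R4, R0  → unsigned 97 - 15: no borrow
  97 >= 15, so CF = 0
CF = 0

0


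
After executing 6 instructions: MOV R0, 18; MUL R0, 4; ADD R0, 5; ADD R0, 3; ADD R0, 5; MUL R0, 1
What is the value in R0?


Register state trace:
  MOV R0, 18  → R0 = 18
  MUL R0, 4  → R0 = 18 * 4 = 72
  ADD R0, 5  → R0 = 72 + 5 = 77
  ADD R0, 3  → R0 = 77 + 3 = 80
  ADD R0, 5  → R0 = 80 + 5 = 85
  MUL R0, 1  → R0 = 85 * 1 = 85
Final: R0 = 85

85


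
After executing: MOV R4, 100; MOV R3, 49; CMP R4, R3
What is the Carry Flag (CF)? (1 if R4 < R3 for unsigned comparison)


Register state trace:
  MOV R4, 100  → R4 = 100
  MOV R3, 49  → R3 = 49
  CMP R4, R3  → unsigned 100 - 49: no borrow
  100 >= 49, so CF = 0
CF = 0

0


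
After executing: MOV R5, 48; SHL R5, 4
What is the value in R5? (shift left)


Register state trace:
  MOV R5, 48  → R5 = 48
  SHL R5, 4  → R5 = 48 << 4 = 48 * 2^4 = 768
Final: R5 = 768

768


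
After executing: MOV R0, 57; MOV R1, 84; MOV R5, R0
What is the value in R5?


Register state trace:
  MOV R0, 57  → R0 = 57
  MOV R1, 84  → R1 = 84
  MOV R5, R0  → R5 = 57
Final: R5 = 57

57


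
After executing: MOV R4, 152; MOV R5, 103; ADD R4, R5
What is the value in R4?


Register state trace:
  MOV R4, 152  → R4 = 152
  MOV R5, 103  → R5 = 103
  ADD R4, R5  → R4 = 152 + 103 = 255
Final: R4 = 255

255


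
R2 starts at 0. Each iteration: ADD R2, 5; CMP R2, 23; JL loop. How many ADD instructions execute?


Loop trace (R2 starts at 0, target 23, step 5):
  ADD #1: R2 = 0 + 5 = 5  → 5 < 23, loop
  ADD #2: R2 = 5 + 5 = 10  → 10 < 23, loop
  ADD #3: R2 = 10 + 5 = 15  → 15 < 23, loop
  ADD #4: R2 = 15 + 5 = 20  → 20 < 23, loop
  ADD #5: R2 = 20 + 5 = 25  → 25 >= 23, exit
Total ADD instructions: 5

5


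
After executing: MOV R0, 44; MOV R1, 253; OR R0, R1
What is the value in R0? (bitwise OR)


Register state trace:
  MOV R0, 44  → R0 = 44 (0b00101100)
  MOV R1, 253  → R1 = 253 (0b11111101)
  OR R0, R1   → R0 = 44 OR 253 = 253 (0b11111101)
Final: R0 = 253

253


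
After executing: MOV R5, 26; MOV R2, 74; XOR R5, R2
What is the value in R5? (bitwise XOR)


Register state trace:
  MOV R5, 26  → R5 = 26 (0b00011010)
  MOV R2, 74  → R2 = 74 (0b01001010)
  XOR R5, R2  → R5 = 26 XOR 74 = 80 (0b01010000)
Final: R5 = 80

80
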